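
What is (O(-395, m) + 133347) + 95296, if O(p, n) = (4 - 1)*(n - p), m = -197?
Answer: 229237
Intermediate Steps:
O(p, n) = -3*p + 3*n (O(p, n) = 3*(n - p) = -3*p + 3*n)
(O(-395, m) + 133347) + 95296 = ((-3*(-395) + 3*(-197)) + 133347) + 95296 = ((1185 - 591) + 133347) + 95296 = (594 + 133347) + 95296 = 133941 + 95296 = 229237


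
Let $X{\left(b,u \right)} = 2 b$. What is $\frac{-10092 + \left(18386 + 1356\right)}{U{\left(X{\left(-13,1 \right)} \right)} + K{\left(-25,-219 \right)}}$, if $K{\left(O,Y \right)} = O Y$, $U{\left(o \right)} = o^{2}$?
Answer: $\frac{9650}{6151} \approx 1.5689$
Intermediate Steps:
$\frac{-10092 + \left(18386 + 1356\right)}{U{\left(X{\left(-13,1 \right)} \right)} + K{\left(-25,-219 \right)}} = \frac{-10092 + \left(18386 + 1356\right)}{\left(2 \left(-13\right)\right)^{2} - -5475} = \frac{-10092 + 19742}{\left(-26\right)^{2} + 5475} = \frac{9650}{676 + 5475} = \frac{9650}{6151}$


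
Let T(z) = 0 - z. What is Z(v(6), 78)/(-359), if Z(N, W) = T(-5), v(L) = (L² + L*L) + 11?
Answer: -5/359 ≈ -0.013928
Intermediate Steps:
T(z) = -z
v(L) = 11 + 2*L² (v(L) = (L² + L²) + 11 = 2*L² + 11 = 11 + 2*L²)
Z(N, W) = 5 (Z(N, W) = -1*(-5) = 5)
Z(v(6), 78)/(-359) = 5/(-359) = 5*(-1/359) = -5/359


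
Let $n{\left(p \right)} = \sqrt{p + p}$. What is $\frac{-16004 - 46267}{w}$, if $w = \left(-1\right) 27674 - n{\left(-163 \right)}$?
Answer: $\frac{26110419}{11603797} - \frac{1887 i \sqrt{326}}{23207594} \approx 2.2502 - 0.0014681 i$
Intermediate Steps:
$n{\left(p \right)} = \sqrt{2} \sqrt{p}$ ($n{\left(p \right)} = \sqrt{2 p} = \sqrt{2} \sqrt{p}$)
$w = -27674 - i \sqrt{326}$ ($w = \left(-1\right) 27674 - \sqrt{2} \sqrt{-163} = -27674 - \sqrt{2} i \sqrt{163} = -27674 - i \sqrt{326} \approx -27674.0 - 18.055 i$)
$\frac{-16004 - 46267}{w} = \frac{-16004 - 46267}{-27674 - i \sqrt{326}} = - \frac{62271}{-27674 - i \sqrt{326}}$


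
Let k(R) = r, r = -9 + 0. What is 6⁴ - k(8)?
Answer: 1305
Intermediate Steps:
r = -9
k(R) = -9
6⁴ - k(8) = 6⁴ - 1*(-9) = 1296 + 9 = 1305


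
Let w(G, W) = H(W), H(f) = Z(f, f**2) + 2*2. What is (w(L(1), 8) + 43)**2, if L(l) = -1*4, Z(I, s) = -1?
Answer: 2116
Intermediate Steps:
L(l) = -4
H(f) = 3 (H(f) = -1 + 2*2 = -1 + 4 = 3)
w(G, W) = 3
(w(L(1), 8) + 43)**2 = (3 + 43)**2 = 46**2 = 2116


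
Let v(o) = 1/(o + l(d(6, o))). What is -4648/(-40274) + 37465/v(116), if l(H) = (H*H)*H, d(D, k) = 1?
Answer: 88268628809/20137 ≈ 4.3834e+6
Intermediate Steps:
l(H) = H**3 (l(H) = H**2*H = H**3)
v(o) = 1/(1 + o) (v(o) = 1/(o + 1**3) = 1/(o + 1) = 1/(1 + o))
-4648/(-40274) + 37465/v(116) = -4648/(-40274) + 37465/(1/(1 + 116)) = -4648*(-1/40274) + 37465/(1/117) = 2324/20137 + 37465/(1/117) = 2324/20137 + 37465*117 = 2324/20137 + 4383405 = 88268628809/20137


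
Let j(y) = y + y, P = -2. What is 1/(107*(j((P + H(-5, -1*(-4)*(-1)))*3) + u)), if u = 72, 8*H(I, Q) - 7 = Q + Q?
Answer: 4/25359 ≈ 0.00015773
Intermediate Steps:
H(I, Q) = 7/8 + Q/4 (H(I, Q) = 7/8 + (Q + Q)/8 = 7/8 + (2*Q)/8 = 7/8 + Q/4)
j(y) = 2*y
1/(107*(j((P + H(-5, -1*(-4)*(-1)))*3) + u)) = 1/(107*(2*((-2 + (7/8 + (-1*(-4)*(-1))/4))*3) + 72)) = 1/(107*(2*((-2 + (7/8 + (4*(-1))/4))*3) + 72)) = 1/(107*(2*((-2 + (7/8 + (¼)*(-4)))*3) + 72)) = 1/(107*(2*((-2 + (7/8 - 1))*3) + 72)) = 1/(107*(2*((-2 - ⅛)*3) + 72)) = 1/(107*(2*(-17/8*3) + 72)) = 1/(107*(2*(-51/8) + 72)) = 1/(107*(-51/4 + 72)) = 1/(107*(237/4)) = 1/(25359/4) = 4/25359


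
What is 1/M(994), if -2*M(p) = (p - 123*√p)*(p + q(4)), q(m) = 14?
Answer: 1/7124040 + 41*√994/2360431920 ≈ 6.8800e-7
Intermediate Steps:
M(p) = -(14 + p)*(p - 123*√p)/2 (M(p) = -(p - 123*√p)*(p + 14)/2 = -(p - 123*√p)*(14 + p)/2 = -(14 + p)*(p - 123*√p)/2)
1/M(994) = 1/(-7*994 + 861*√994 - ½*994² + 123*994^(3/2)/2) = 1/(-6958 + 861*√994 - ½*988036 + 123*(994*√994)/2) = 1/(-6958 + 861*√994 - 494018 + 61131*√994) = 1/(-500976 + 61992*√994)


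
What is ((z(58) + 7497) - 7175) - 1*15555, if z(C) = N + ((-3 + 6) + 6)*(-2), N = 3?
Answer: -15248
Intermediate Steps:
z(C) = -15 (z(C) = 3 + ((-3 + 6) + 6)*(-2) = 3 + (3 + 6)*(-2) = 3 + 9*(-2) = 3 - 18 = -15)
((z(58) + 7497) - 7175) - 1*15555 = ((-15 + 7497) - 7175) - 1*15555 = (7482 - 7175) - 15555 = 307 - 15555 = -15248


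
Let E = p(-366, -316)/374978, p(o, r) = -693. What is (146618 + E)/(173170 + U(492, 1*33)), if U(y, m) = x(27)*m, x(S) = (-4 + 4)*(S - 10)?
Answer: 54978523711/64934940260 ≈ 0.84667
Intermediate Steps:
x(S) = 0 (x(S) = 0*(-10 + S) = 0)
U(y, m) = 0 (U(y, m) = 0*m = 0)
E = -693/374978 ≈ -0.0018481
(146618 + E)/(173170 + U(492, 1*33)) = (146618 - 693/374978)/(173170 + 0) = (54978523711/374978)/173170 = (54978523711/374978)*(1/173170) = 54978523711/64934940260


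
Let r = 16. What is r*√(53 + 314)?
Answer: 16*√367 ≈ 306.52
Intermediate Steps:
r*√(53 + 314) = 16*√(53 + 314) = 16*√367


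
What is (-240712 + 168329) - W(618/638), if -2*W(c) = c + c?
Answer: -23089868/319 ≈ -72382.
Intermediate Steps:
W(c) = -c (W(c) = -(c + c)/2 = -c)
(-240712 + 168329) - W(618/638) = (-240712 + 168329) - (-1)*618/638 = -72383 - (-1)*618*(1/638) = -72383 - (-1)*309/319 = -72383 - 1*(-309/319) = -72383 + 309/319 = -23089868/319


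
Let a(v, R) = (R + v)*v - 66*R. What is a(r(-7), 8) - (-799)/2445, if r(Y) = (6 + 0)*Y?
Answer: 2201299/2445 ≈ 900.33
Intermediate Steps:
r(Y) = 6*Y
a(v, R) = -66*R + v*(R + v) (a(v, R) = v*(R + v) - 66*R = -66*R + v*(R + v))
a(r(-7), 8) - (-799)/2445 = ((6*(-7))² - 66*8 + 8*(6*(-7))) - (-799)/2445 = ((-42)² - 528 + 8*(-42)) - (-799)/2445 = (1764 - 528 - 336) - 1*(-799/2445) = 900 + 799/2445 = 2201299/2445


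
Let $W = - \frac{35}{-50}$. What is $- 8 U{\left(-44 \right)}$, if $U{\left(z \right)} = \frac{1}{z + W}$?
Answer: $\frac{80}{433} \approx 0.18476$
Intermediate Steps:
$W = \frac{7}{10}$ ($W = \left(-35\right) \left(- \frac{1}{50}\right) = \frac{7}{10} \approx 0.7$)
$U{\left(z \right)} = \frac{1}{\frac{7}{10} + z}$ ($U{\left(z \right)} = \frac{1}{z + \frac{7}{10}} = \frac{1}{\frac{7}{10} + z}$)
$- 8 U{\left(-44 \right)} = - 8 \frac{10}{7 + 10 \left(-44\right)} = - 8 \frac{10}{7 - 440} = - 8 \frac{10}{-433} = - 8 \cdot 10 \left(- \frac{1}{433}\right) = \left(-8\right) \left(- \frac{10}{433}\right) = \frac{80}{433}$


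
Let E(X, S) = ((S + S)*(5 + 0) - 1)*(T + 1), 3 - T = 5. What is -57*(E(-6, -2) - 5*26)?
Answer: 6213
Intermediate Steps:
T = -2 (T = 3 - 1*5 = 3 - 5 = -2)
E(X, S) = 1 - 10*S (E(X, S) = ((S + S)*(5 + 0) - 1)*(-2 + 1) = ((2*S)*5 - 1)*(-1) = (10*S - 1)*(-1) = (-1 + 10*S)*(-1) = 1 - 10*S)
-57*(E(-6, -2) - 5*26) = -57*((1 - 10*(-2)) - 5*26) = -57*((1 + 20) - 130) = -57*(21 - 130) = -57*(-109) = 6213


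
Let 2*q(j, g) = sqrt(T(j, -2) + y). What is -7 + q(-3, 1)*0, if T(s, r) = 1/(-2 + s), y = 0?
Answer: -7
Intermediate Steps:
q(j, g) = sqrt(1/(-2 + j))/2 (q(j, g) = sqrt(1/(-2 + j) + 0)/2 = sqrt(1/(-2 + j))/2)
-7 + q(-3, 1)*0 = -7 + (sqrt(1/(-2 - 3))/2)*0 = -7 + (sqrt(1/(-5))/2)*0 = -7 + (sqrt(-1/5)/2)*0 = -7 + ((I*sqrt(5)/5)/2)*0 = -7 + (I*sqrt(5)/10)*0 = -7 + 0 = -7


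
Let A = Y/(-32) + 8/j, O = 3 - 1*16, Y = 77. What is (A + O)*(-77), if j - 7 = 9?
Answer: 36729/32 ≈ 1147.8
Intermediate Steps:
j = 16 (j = 7 + 9 = 16)
O = -13 (O = 3 - 16 = -13)
A = -61/32 (A = 77/(-32) + 8/16 = 77*(-1/32) + 8*(1/16) = -77/32 + 1/2 = -61/32 ≈ -1.9063)
(A + O)*(-77) = (-61/32 - 13)*(-77) = -477/32*(-77) = 36729/32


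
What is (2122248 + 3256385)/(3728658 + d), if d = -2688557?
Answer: 5378633/1040101 ≈ 5.1713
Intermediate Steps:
(2122248 + 3256385)/(3728658 + d) = (2122248 + 3256385)/(3728658 - 2688557) = 5378633/1040101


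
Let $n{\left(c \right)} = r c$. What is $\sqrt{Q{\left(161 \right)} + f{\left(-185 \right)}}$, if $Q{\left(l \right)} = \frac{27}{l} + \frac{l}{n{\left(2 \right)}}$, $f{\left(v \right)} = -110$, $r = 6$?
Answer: $\frac{5 i \sqrt{3598833}}{966} \approx 9.8192 i$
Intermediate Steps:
$n{\left(c \right)} = 6 c$
$Q{\left(l \right)} = \frac{27}{l} + \frac{l}{12}$ ($Q{\left(l \right)} = \frac{27}{l} + \frac{l}{6 \cdot 2} = \frac{27}{l} + \frac{l}{12}$)
$\sqrt{Q{\left(161 \right)} + f{\left(-185 \right)}} = \sqrt{\left(\frac{27}{161} + \frac{1}{12} \cdot 161\right) - 110} = \sqrt{\left(27 \cdot \frac{1}{161} + \frac{161}{12}\right) - 110} = \sqrt{\left(\frac{27}{161} + \frac{161}{12}\right) - 110} = \sqrt{\frac{26245}{1932} - 110} = \sqrt{- \frac{186275}{1932}} = \frac{5 i \sqrt{3598833}}{966}$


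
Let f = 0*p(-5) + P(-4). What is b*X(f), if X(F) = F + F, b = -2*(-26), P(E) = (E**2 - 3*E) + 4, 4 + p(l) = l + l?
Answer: 3328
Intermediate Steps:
p(l) = -4 + 2*l (p(l) = -4 + (l + l) = -4 + 2*l)
P(E) = 4 + E**2 - 3*E
f = 32 (f = 0*(-4 + 2*(-5)) + (4 + (-4)**2 - 3*(-4)) = 0*(-4 - 10) + (4 + 16 + 12) = 0*(-14) + 32 = 0 + 32 = 32)
b = 52
X(F) = 2*F
b*X(f) = 52*(2*32) = 52*64 = 3328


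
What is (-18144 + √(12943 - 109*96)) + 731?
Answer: -17413 + √2479 ≈ -17363.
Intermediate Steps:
(-18144 + √(12943 - 109*96)) + 731 = (-18144 + √(12943 - 10464)) + 731 = (-18144 + √2479) + 731 = -17413 + √2479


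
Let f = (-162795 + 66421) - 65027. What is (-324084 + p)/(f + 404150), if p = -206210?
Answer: -530294/242749 ≈ -2.1845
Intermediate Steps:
f = -161401 (f = -96374 - 65027 = -161401)
(-324084 + p)/(f + 404150) = (-324084 - 206210)/(-161401 + 404150) = -530294/242749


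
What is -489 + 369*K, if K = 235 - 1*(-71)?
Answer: 112425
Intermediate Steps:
K = 306 (K = 235 + 71 = 306)
-489 + 369*K = -489 + 369*306 = -489 + 112914 = 112425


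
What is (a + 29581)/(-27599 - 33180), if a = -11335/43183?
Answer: -1277384988/2624619557 ≈ -0.48669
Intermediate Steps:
a = -11335/43183 (a = -11335*1/43183 = -11335/43183 ≈ -0.26249)
(a + 29581)/(-27599 - 33180) = (-11335/43183 + 29581)/(-27599 - 33180) = (1277384988/43183)/(-60779) = (1277384988/43183)*(-1/60779) = -1277384988/2624619557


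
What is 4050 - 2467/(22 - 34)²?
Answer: 580733/144 ≈ 4032.9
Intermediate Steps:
4050 - 2467/(22 - 34)² = 4050 - 2467/((-12)²) = 4050 - 2467/144 = 580733/144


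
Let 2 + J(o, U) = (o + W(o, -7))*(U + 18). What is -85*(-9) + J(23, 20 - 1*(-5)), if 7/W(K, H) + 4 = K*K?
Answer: 131443/75 ≈ 1752.6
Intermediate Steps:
W(K, H) = 7/(-4 + K²) (W(K, H) = 7/(-4 + K*K) = 7/(-4 + K²))
J(o, U) = -2 + (18 + U)*(o + 7/(-4 + o²)) (J(o, U) = -2 + (o + 7/(-4 + o²))*(U + 18) = -2 + (o + 7/(-4 + o²))*(18 + U) = -2 + (18 + U)*(o + 7/(-4 + o²)))
-85*(-9) + J(23, 20 - 1*(-5)) = -85*(-9) + (126 + 7*(20 - 1*(-5)) + (-4 + 23²)*(-2 + 18*23 + (20 - 1*(-5))*23))/(-4 + 23²) = 765 + (126 + 7*(20 + 5) + (-4 + 529)*(-2 + 414 + (20 + 5)*23))/(-4 + 529) = 765 + (126 + 7*25 + 525*(-2 + 414 + 25*23))/525 = 765 + (126 + 175 + 525*(-2 + 414 + 575))/525 = 765 + (126 + 175 + 525*987)/525 = 765 + (126 + 175 + 518175)/525 = 765 + (1/525)*518476 = 765 + 74068/75 = 131443/75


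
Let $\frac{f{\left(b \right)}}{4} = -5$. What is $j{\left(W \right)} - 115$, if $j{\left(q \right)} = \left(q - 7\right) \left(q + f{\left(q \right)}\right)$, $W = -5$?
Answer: $185$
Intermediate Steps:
$f{\left(b \right)} = -20$ ($f{\left(b \right)} = 4 \left(-5\right) = -20$)
$j{\left(q \right)} = \left(-20 + q\right) \left(-7 + q\right)$ ($j{\left(q \right)} = \left(q - 7\right) \left(q - 20\right) = \left(-7 + q\right) \left(-20 + q\right) = \left(-20 + q\right) \left(-7 + q\right)$)
$j{\left(W \right)} - 115 = \left(140 + \left(-5\right)^{2} - -135\right) - 115 = \left(140 + 25 + 135\right) - 115 = 300 - 115 = 185$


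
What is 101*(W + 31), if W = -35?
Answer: -404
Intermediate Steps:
101*(W + 31) = 101*(-35 + 31) = 101*(-4) = -404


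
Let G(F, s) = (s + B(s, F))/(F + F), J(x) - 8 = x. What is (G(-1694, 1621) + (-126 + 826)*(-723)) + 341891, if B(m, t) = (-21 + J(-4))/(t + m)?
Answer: -20306472533/123662 ≈ -1.6421e+5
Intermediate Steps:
J(x) = 8 + x
B(m, t) = -17/(m + t) (B(m, t) = (-21 + (8 - 4))/(t + m) = (-21 + 4)/(m + t) = -17/(m + t))
G(F, s) = (s - 17/(F + s))/(2*F) (G(F, s) = (s - 17/(s + F))/(F + F) = (s - 17/(F + s))/((2*F)) = (s - 17/(F + s))*(1/(2*F)) = (s - 17/(F + s))/(2*F))
(G(-1694, 1621) + (-126 + 826)*(-723)) + 341891 = ((½)*(-17 + 1621*(-1694 + 1621))/(-1694*(-1694 + 1621)) + (-126 + 826)*(-723)) + 341891 = ((½)*(-1/1694)*(-17 + 1621*(-73))/(-73) + 700*(-723)) + 341891 = ((½)*(-1/1694)*(-1/73)*(-17 - 118333) - 506100) + 341891 = ((½)*(-1/1694)*(-1/73)*(-118350) - 506100) + 341891 = (-59175/123662 - 506100) + 341891 = -62585397375/123662 + 341891 = -20306472533/123662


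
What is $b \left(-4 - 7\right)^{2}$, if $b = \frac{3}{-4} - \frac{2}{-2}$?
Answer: $\frac{121}{4} \approx 30.25$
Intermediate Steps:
$b = \frac{1}{4}$ ($b = 3 \left(- \frac{1}{4}\right) - -1 = - \frac{3}{4} + 1 = \frac{1}{4} \approx 0.25$)
$b \left(-4 - 7\right)^{2} = \frac{\left(-4 - 7\right)^{2}}{4} = \frac{\left(-11\right)^{2}}{4} = \frac{1}{4} \cdot 121 = \frac{121}{4}$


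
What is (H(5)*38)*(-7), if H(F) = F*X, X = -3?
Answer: 3990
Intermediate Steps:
H(F) = -3*F (H(F) = F*(-3) = -3*F)
(H(5)*38)*(-7) = (-3*5*38)*(-7) = -15*38*(-7) = -570*(-7) = 3990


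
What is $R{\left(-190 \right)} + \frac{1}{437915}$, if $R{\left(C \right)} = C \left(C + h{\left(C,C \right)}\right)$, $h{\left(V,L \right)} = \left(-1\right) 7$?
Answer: $\frac{16391158451}{437915} \approx 37430.0$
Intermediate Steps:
$h{\left(V,L \right)} = -7$
$R{\left(C \right)} = C \left(-7 + C\right)$ ($R{\left(C \right)} = C \left(C - 7\right) = C \left(-7 + C\right)$)
$R{\left(-190 \right)} + \frac{1}{437915} = - 190 \left(-7 - 190\right) + \frac{1}{437915} = \left(-190\right) \left(-197\right) + \frac{1}{437915} = 37430 + \frac{1}{437915} = \frac{16391158451}{437915}$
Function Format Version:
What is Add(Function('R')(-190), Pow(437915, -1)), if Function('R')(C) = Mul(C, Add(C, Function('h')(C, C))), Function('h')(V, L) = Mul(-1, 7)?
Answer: Rational(16391158451, 437915) ≈ 37430.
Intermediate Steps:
Function('h')(V, L) = -7
Function('R')(C) = Mul(C, Add(-7, C)) (Function('R')(C) = Mul(C, Add(C, -7)) = Mul(C, Add(-7, C)))
Add(Function('R')(-190), Pow(437915, -1)) = Add(Mul(-190, Add(-7, -190)), Pow(437915, -1)) = Add(Mul(-190, -197), Rational(1, 437915)) = Add(37430, Rational(1, 437915)) = Rational(16391158451, 437915)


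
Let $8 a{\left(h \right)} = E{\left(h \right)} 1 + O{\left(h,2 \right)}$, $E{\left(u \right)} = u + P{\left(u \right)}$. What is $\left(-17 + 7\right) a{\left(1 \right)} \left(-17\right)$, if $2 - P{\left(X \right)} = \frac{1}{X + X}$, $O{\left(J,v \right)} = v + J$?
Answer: $\frac{935}{8} \approx 116.88$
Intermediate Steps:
$O{\left(J,v \right)} = J + v$
$P{\left(X \right)} = 2 - \frac{1}{2 X}$ ($P{\left(X \right)} = 2 - \frac{1}{X + X} = 2 - \frac{1}{2 X}$)
$E{\left(u \right)} = 2 + u - \frac{1}{2 u}$ ($E{\left(u \right)} = u + \left(2 - \frac{1}{2 u}\right) = 2 + u - \frac{1}{2 u}$)
$a{\left(h \right)} = \frac{1}{2} - \frac{1}{16 h} + \frac{h}{4}$ ($a{\left(h \right)} = \frac{\left(2 + h - \frac{1}{2 h}\right) 1 + \left(h + 2\right)}{8} = \frac{\left(2 + h - \frac{1}{2 h}\right) + \left(2 + h\right)}{8} = \frac{4 + 2 h - \frac{1}{2 h}}{8} = \frac{1}{2} - \frac{1}{16 h} + \frac{h}{4}$)
$\left(-17 + 7\right) a{\left(1 \right)} \left(-17\right) = \left(-17 + 7\right) \left(\frac{1}{2} - \frac{1}{16 \cdot 1} + \frac{1}{4} \cdot 1\right) \left(-17\right) = - 10 \left(\frac{1}{2} - \frac{1}{16} + \frac{1}{4}\right) \left(-17\right) = \left(-10\right) \frac{11}{16} \left(-17\right) = \left(- \frac{55}{8}\right) \left(-17\right) = \frac{935}{8}$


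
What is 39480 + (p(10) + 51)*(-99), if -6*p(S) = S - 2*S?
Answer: 34266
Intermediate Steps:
p(S) = S/6 (p(S) = -(S - 2*S)/6 = -(-1)*S/6 = S/6)
39480 + (p(10) + 51)*(-99) = 39480 + ((1/6)*10 + 51)*(-99) = 39480 + (5/3 + 51)*(-99) = 39480 + (158/3)*(-99) = 39480 - 5214 = 34266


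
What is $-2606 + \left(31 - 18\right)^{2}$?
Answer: $-2437$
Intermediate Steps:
$-2606 + \left(31 - 18\right)^{2} = -2606 + 13^{2} = -2606 + 169 = -2437$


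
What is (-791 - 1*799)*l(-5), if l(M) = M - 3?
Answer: 12720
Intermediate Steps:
l(M) = -3 + M
(-791 - 1*799)*l(-5) = (-791 - 1*799)*(-3 - 5) = (-791 - 799)*(-8) = -1590*(-8) = 12720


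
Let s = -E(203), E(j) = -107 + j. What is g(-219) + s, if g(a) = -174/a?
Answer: -6950/73 ≈ -95.205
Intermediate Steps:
s = -96 (s = -(-107 + 203) = -1*96 = -96)
g(-219) + s = -174/(-219) - 96 = -174*(-1/219) - 96 = 58/73 - 96 = -6950/73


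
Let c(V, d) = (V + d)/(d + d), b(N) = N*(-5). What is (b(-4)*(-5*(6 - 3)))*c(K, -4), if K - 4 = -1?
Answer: -75/2 ≈ -37.500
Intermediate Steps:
b(N) = -5*N
K = 3 (K = 4 - 1 = 3)
c(V, d) = (V + d)/(2*d) (c(V, d) = (V + d)/((2*d)) = (V + d)*(1/(2*d)) = (V + d)/(2*d))
(b(-4)*(-5*(6 - 3)))*c(K, -4) = ((-5*(-4))*(-5*(6 - 3)))*((½)*(3 - 4)/(-4)) = (20*(-5*3))*((½)*(-¼)*(-1)) = (20*(-15))*(⅛) = -300*⅛ = -75/2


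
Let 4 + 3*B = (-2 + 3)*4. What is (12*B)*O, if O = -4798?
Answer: 0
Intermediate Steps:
B = 0 (B = -4/3 + ((-2 + 3)*4)/3 = -4/3 + (1*4)/3 = -4/3 + (⅓)*4 = -4/3 + 4/3 = 0)
(12*B)*O = (12*0)*(-4798) = 0*(-4798) = 0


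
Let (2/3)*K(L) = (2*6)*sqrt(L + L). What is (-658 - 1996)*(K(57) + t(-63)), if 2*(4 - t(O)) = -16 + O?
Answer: -115449 - 47772*sqrt(114) ≈ -6.2551e+5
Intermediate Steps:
K(L) = 18*sqrt(2)*sqrt(L) (K(L) = 3*((2*6)*sqrt(L + L))/2 = 3*(12*sqrt(2*L))/2 = 3*(12*(sqrt(2)*sqrt(L)))/2 = 3*(12*sqrt(2)*sqrt(L))/2 = 18*sqrt(2)*sqrt(L))
t(O) = 12 - O/2 (t(O) = 4 - (-16 + O)/2 = 4 + (8 - O/2) = 12 - O/2)
(-658 - 1996)*(K(57) + t(-63)) = (-658 - 1996)*(18*sqrt(2)*sqrt(57) + (12 - 1/2*(-63))) = -2654*(18*sqrt(114) + (12 + 63/2)) = -2654*(18*sqrt(114) + 87/2) = -2654*(87/2 + 18*sqrt(114)) = -115449 - 47772*sqrt(114)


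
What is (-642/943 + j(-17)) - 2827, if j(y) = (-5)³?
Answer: -2784378/943 ≈ -2952.7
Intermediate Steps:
j(y) = -125
(-642/943 + j(-17)) - 2827 = (-642/943 - 125) - 2827 = -118517/943 - 2827 = -2784378/943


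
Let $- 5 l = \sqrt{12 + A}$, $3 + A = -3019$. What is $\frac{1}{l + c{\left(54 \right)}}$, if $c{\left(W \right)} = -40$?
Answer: $- \frac{100}{4301} + \frac{i \sqrt{3010}}{8602} \approx -0.02325 + 0.006378 i$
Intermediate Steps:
$A = -3022$ ($A = -3 - 3019 = -3022$)
$l = - \frac{i \sqrt{3010}}{5}$ ($l = - \frac{\sqrt{12 - 3022}}{5} = - \frac{\sqrt{-3010}}{5} = - \frac{i \sqrt{3010}}{5} \approx - 10.973 i$)
$\frac{1}{l + c{\left(54 \right)}} = \frac{1}{- \frac{i \sqrt{3010}}{5} - 40} = \frac{1}{-40 - \frac{i \sqrt{3010}}{5}}$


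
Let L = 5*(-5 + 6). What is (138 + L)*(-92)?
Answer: -13156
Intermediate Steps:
L = 5 (L = 5*1 = 5)
(138 + L)*(-92) = (138 + 5)*(-92) = 143*(-92) = -13156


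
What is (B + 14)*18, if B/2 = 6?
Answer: 468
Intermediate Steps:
B = 12 (B = 2*6 = 12)
(B + 14)*18 = (12 + 14)*18 = 26*18 = 468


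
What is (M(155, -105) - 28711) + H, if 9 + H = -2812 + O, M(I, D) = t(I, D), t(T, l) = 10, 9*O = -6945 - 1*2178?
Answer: -97607/3 ≈ -32536.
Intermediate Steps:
O = -3041/3 (O = (-6945 - 1*2178)/9 = (-6945 - 2178)/9 = (⅑)*(-9123) = -3041/3 ≈ -1013.7)
M(I, D) = 10
H = -11504/3 (H = -9 + (-2812 - 3041/3) = -9 - 11477/3 = -11504/3 ≈ -3834.7)
(M(155, -105) - 28711) + H = (10 - 28711) - 11504/3 = -28701 - 11504/3 = -97607/3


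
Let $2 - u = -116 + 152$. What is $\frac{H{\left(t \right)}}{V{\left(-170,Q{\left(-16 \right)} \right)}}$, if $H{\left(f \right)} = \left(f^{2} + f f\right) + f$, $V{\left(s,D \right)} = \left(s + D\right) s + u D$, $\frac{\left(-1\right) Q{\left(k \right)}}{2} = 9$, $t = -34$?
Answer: $\frac{67}{958} \approx 0.069937$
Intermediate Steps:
$u = -34$ ($u = 2 - \left(-116 + 152\right) = 2 - 36 = -34$)
$Q{\left(k \right)} = -18$ ($Q{\left(k \right)} = \left(-2\right) 9 = -18$)
$V{\left(s,D \right)} = - 34 D + s \left(D + s\right)$ ($V{\left(s,D \right)} = \left(s + D\right) s - 34 D = \left(D + s\right) s - 34 D = s \left(D + s\right) - 34 D = - 34 D + s \left(D + s\right)$)
$H{\left(f \right)} = f + 2 f^{2}$ ($H{\left(f \right)} = \left(f^{2} + f^{2}\right) + f = 2 f^{2} + f = f + 2 f^{2}$)
$\frac{H{\left(t \right)}}{V{\left(-170,Q{\left(-16 \right)} \right)}} = \frac{\left(-34\right) \left(1 + 2 \left(-34\right)\right)}{\left(-170\right)^{2} - -612 - -3060} = \frac{\left(-34\right) \left(1 - 68\right)}{28900 + 612 + 3060} = \frac{\left(-34\right) \left(-67\right)}{32572} = 2278 \cdot \frac{1}{32572} = \frac{67}{958}$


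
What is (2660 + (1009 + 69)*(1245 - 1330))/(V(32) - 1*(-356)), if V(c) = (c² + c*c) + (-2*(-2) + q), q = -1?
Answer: -88970/2407 ≈ -36.963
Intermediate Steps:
V(c) = 3 + 2*c² (V(c) = (c² + c*c) + (-2*(-2) - 1) = (c² + c²) + (4 - 1) = 2*c² + 3 = 3 + 2*c²)
(2660 + (1009 + 69)*(1245 - 1330))/(V(32) - 1*(-356)) = (2660 + (1009 + 69)*(1245 - 1330))/((3 + 2*32²) - 1*(-356)) = (2660 + 1078*(-85))/((3 + 2*1024) + 356) = (2660 - 91630)/((3 + 2048) + 356) = -88970/(2051 + 356) = -88970/2407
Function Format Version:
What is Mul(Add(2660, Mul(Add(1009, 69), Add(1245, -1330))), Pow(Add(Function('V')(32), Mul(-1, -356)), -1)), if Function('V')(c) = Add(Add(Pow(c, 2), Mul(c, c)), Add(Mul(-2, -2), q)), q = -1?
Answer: Rational(-88970, 2407) ≈ -36.963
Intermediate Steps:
Function('V')(c) = Add(3, Mul(2, Pow(c, 2))) (Function('V')(c) = Add(Add(Pow(c, 2), Mul(c, c)), Add(Mul(-2, -2), -1)) = Add(Add(Pow(c, 2), Pow(c, 2)), Add(4, -1)) = Add(Mul(2, Pow(c, 2)), 3) = Add(3, Mul(2, Pow(c, 2))))
Mul(Add(2660, Mul(Add(1009, 69), Add(1245, -1330))), Pow(Add(Function('V')(32), Mul(-1, -356)), -1)) = Mul(Add(2660, Mul(Add(1009, 69), Add(1245, -1330))), Pow(Add(Add(3, Mul(2, Pow(32, 2))), Mul(-1, -356)), -1)) = Mul(Add(2660, Mul(1078, -85)), Pow(Add(Add(3, Mul(2, 1024)), 356), -1)) = Mul(Add(2660, -91630), Pow(Add(Add(3, 2048), 356), -1)) = Mul(-88970, Pow(Add(2051, 356), -1)) = Mul(-88970, Pow(2407, -1)) = Mul(-88970, Rational(1, 2407)) = Rational(-88970, 2407)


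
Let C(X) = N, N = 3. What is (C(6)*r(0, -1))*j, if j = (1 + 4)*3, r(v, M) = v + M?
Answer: -45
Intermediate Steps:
C(X) = 3
r(v, M) = M + v
j = 15 (j = 5*3 = 15)
(C(6)*r(0, -1))*j = (3*(-1 + 0))*15 = (3*(-1))*15 = -3*15 = -45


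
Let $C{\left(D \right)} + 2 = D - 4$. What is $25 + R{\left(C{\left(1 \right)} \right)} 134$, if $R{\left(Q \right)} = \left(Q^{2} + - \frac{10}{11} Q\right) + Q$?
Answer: $\frac{36455}{11} \approx 3314.1$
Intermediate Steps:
$C{\left(D \right)} = -6 + D$ ($C{\left(D \right)} = -2 + \left(D - 4\right) = -2 + \left(-4 + D\right) = -6 + D$)
$R{\left(Q \right)} = Q^{2} + \frac{Q}{11}$ ($R{\left(Q \right)} = \left(Q^{2} + \left(-10\right) \frac{1}{11} Q\right) + Q = \left(Q^{2} - \frac{10 Q}{11}\right) + Q = Q^{2} + \frac{Q}{11}$)
$25 + R{\left(C{\left(1 \right)} \right)} 134 = 25 + \left(-6 + 1\right) \left(\frac{1}{11} + \left(-6 + 1\right)\right) 134 = 25 + - 5 \left(\frac{1}{11} - 5\right) 134 = 25 + \left(-5\right) \left(- \frac{54}{11}\right) 134 = 25 + \frac{270}{11} \cdot 134 = 25 + \frac{36180}{11} = \frac{36455}{11}$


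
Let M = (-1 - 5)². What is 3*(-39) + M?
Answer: -81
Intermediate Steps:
M = 36 (M = (-6)² = 36)
3*(-39) + M = 3*(-39) + 36 = -117 + 36 = -81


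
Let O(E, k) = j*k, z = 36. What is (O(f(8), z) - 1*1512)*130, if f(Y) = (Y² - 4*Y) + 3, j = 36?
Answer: -28080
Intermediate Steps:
f(Y) = 3 + Y² - 4*Y
O(E, k) = 36*k
(O(f(8), z) - 1*1512)*130 = (36*36 - 1*1512)*130 = (1296 - 1512)*130 = -216*130 = -28080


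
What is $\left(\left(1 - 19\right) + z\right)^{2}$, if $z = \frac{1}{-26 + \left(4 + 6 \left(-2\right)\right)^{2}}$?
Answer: $\frac{466489}{1444} \approx 323.05$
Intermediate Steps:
$z = \frac{1}{38}$ ($z = \frac{1}{-26 + \left(4 - 12\right)^{2}} = \frac{1}{-26 + \left(-8\right)^{2}} = \frac{1}{-26 + 64} = \frac{1}{38} \approx 0.026316$)
$\left(\left(1 - 19\right) + z\right)^{2} = \left(\left(1 - 19\right) + \frac{1}{38}\right)^{2} = \left(-18 + \frac{1}{38}\right)^{2} = \left(- \frac{683}{38}\right)^{2} = \frac{466489}{1444}$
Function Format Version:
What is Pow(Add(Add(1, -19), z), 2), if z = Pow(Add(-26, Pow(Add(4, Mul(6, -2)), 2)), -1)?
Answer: Rational(466489, 1444) ≈ 323.05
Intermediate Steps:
z = Rational(1, 38) (z = Pow(Add(-26, Pow(Add(4, -12), 2)), -1) = Pow(Add(-26, Pow(-8, 2)), -1) = Pow(Add(-26, 64), -1) = Pow(38, -1) = Rational(1, 38) ≈ 0.026316)
Pow(Add(Add(1, -19), z), 2) = Pow(Add(Add(1, -19), Rational(1, 38)), 2) = Pow(Add(-18, Rational(1, 38)), 2) = Pow(Rational(-683, 38), 2) = Rational(466489, 1444)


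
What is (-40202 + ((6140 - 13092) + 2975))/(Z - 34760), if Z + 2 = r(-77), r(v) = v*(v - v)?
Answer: 44179/34762 ≈ 1.2709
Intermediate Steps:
r(v) = 0 (r(v) = v*0 = 0)
Z = -2 (Z = -2 + 0 = -2)
(-40202 + ((6140 - 13092) + 2975))/(Z - 34760) = (-40202 + ((6140 - 13092) + 2975))/(-2 - 34760) = (-40202 + (-6952 + 2975))/(-34762) = (-40202 - 3977)*(-1/34762) = -44179*(-1/34762) = 44179/34762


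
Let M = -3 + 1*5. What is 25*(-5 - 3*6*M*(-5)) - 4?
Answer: 4371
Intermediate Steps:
M = 2 (M = -3 + 5 = 2)
25*(-5 - 3*6*M*(-5)) - 4 = 25*(-5 - 3*6*2*(-5)) - 4 = 25*(-5 - 36*(-5)) - 4 = 25*(-5 - 3*(-60)) - 4 = 25*(-5 + 180) - 4 = 25*175 - 4 = 4375 - 4 = 4371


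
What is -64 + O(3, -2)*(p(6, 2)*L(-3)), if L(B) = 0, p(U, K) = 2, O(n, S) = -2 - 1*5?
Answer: -64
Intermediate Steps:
O(n, S) = -7 (O(n, S) = -2 - 5 = -7)
-64 + O(3, -2)*(p(6, 2)*L(-3)) = -64 - 14*0 = -64 - 7*0 = -64 + 0 = -64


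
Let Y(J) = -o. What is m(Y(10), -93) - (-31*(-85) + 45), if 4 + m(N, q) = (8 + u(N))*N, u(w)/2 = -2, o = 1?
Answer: -2688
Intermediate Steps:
u(w) = -4 (u(w) = 2*(-2) = -4)
Y(J) = -1 (Y(J) = -1*1 = -1)
m(N, q) = -4 + 4*N (m(N, q) = -4 + (8 - 4)*N = -4 + 4*N)
m(Y(10), -93) - (-31*(-85) + 45) = (-4 + 4*(-1)) - (-31*(-85) + 45) = (-4 - 4) - (2635 + 45) = -8 - 1*2680 = -8 - 2680 = -2688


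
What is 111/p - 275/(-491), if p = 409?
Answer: 166976/200819 ≈ 0.83148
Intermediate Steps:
111/p - 275/(-491) = 111/409 - 275/(-491) = 111*(1/409) - 275*(-1/491) = 111/409 + 275/491 = 166976/200819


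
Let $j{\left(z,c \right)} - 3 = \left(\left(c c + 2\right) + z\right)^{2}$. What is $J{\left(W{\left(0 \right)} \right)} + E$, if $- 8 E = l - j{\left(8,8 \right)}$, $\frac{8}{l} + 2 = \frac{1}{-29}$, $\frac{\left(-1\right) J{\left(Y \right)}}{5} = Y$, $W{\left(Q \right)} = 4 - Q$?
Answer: $\frac{314053}{472} \approx 665.37$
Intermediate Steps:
$J{\left(Y \right)} = - 5 Y$
$j{\left(z,c \right)} = 3 + \left(2 + z + c^{2}\right)^{2}$ ($j{\left(z,c \right)} = 3 + \left(\left(c c + 2\right) + z\right)^{2} = 3 + \left(\left(c^{2} + 2\right) + z\right)^{2} = 3 + \left(\left(2 + c^{2}\right) + z\right)^{2} = 3 + \left(2 + z + c^{2}\right)^{2}$)
$l = - \frac{232}{59}$ ($l = \frac{8}{-2 + \frac{1}{-29}} = \frac{8}{-2 - \frac{1}{29}} = \frac{8}{- \frac{59}{29}} = 8 \left(- \frac{29}{59}\right) = - \frac{232}{59} \approx -3.9322$)
$E = \frac{323493}{472}$ ($E = - \frac{- \frac{232}{59} - \left(3 + \left(2 + 8 + 8^{2}\right)^{2}\right)}{8} = - \frac{- \frac{232}{59} - \left(3 + \left(2 + 8 + 64\right)^{2}\right)}{8} = - \frac{- \frac{232}{59} - \left(3 + 74^{2}\right)}{8} = - \frac{- \frac{232}{59} - \left(3 + 5476\right)}{8} = - \frac{- \frac{232}{59} - 5479}{8} = \left(- \frac{1}{8}\right) \left(- \frac{323493}{59}\right) = \frac{323493}{472} \approx 685.37$)
$J{\left(W{\left(0 \right)} \right)} + E = - 5 \left(4 - 0\right) + \frac{323493}{472} = - 5 \left(4 + 0\right) + \frac{323493}{472} = \left(-5\right) 4 + \frac{323493}{472} = -20 + \frac{323493}{472} = \frac{314053}{472}$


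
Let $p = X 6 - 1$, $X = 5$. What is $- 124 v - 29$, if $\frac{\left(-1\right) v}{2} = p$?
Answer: $7163$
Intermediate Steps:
$p = 29$ ($p = 5 \cdot 6 - 1 = 30 - 1 = 29$)
$v = -58$ ($v = \left(-2\right) 29 = -58$)
$- 124 v - 29 = \left(-124\right) \left(-58\right) - 29 = 7192 - 29 = 7163$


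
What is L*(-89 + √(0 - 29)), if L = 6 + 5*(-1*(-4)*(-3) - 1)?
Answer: 5251 - 59*I*√29 ≈ 5251.0 - 317.72*I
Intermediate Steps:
L = -59 (L = 6 + 5*(4*(-3) - 1) = 6 + 5*(-12 - 1) = 6 + 5*(-13) = 6 - 65 = -59)
L*(-89 + √(0 - 29)) = -59*(-89 + √(0 - 29)) = -59*(-89 + √(-29)) = -59*(-89 + I*√29) = 5251 - 59*I*√29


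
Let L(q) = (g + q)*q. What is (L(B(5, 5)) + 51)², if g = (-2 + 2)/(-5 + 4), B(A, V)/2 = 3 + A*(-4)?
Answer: 1456849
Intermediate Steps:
B(A, V) = 6 - 8*A (B(A, V) = 2*(3 + A*(-4)) = 2*(3 - 4*A) = 6 - 8*A)
g = 0 (g = 0/(-1) = 0*(-1) = 0)
L(q) = q² (L(q) = (0 + q)*q = q*q = q²)
(L(B(5, 5)) + 51)² = ((6 - 8*5)² + 51)² = ((6 - 40)² + 51)² = ((-34)² + 51)² = (1156 + 51)² = 1207² = 1456849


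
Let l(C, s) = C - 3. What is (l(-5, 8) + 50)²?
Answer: 1764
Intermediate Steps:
l(C, s) = -3 + C
(l(-5, 8) + 50)² = ((-3 - 5) + 50)² = (-8 + 50)² = 42² = 1764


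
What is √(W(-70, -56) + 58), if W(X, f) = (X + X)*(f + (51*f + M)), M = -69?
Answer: √417398 ≈ 646.06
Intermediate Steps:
W(X, f) = 2*X*(-69 + 52*f) (W(X, f) = (X + X)*(f + (51*f - 69)) = (2*X)*(f + (-69 + 51*f)) = (2*X)*(-69 + 52*f) = 2*X*(-69 + 52*f))
√(W(-70, -56) + 58) = √(2*(-70)*(-69 + 52*(-56)) + 58) = √(2*(-70)*(-69 - 2912) + 58) = √(2*(-70)*(-2981) + 58) = √(417340 + 58) = √417398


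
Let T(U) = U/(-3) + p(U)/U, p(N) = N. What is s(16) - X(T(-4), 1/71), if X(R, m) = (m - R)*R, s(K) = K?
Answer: 13682/639 ≈ 21.412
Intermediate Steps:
T(U) = 1 - U/3 (T(U) = U/(-3) + U/U = U*(-⅓) + 1 = -U/3 + 1 = 1 - U/3)
X(R, m) = R*(m - R)
s(16) - X(T(-4), 1/71) = 16 - (1 - ⅓*(-4))*(1/71 - (1 - ⅓*(-4))) = 16 - (1 + 4/3)*(1/71 - (1 + 4/3)) = 16 - 7*(1/71 - 1*7/3)/3 = 16 - 7*(1/71 - 7/3)/3 = 16 - 7*(-494)/(3*213) = 16 - 1*(-3458/639) = 16 + 3458/639 = 13682/639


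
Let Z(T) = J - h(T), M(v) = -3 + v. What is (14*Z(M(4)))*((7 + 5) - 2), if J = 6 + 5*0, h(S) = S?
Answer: 700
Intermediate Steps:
J = 6 (J = 6 + 0 = 6)
Z(T) = 6 - T
(14*Z(M(4)))*((7 + 5) - 2) = (14*(6 - (-3 + 4)))*((7 + 5) - 2) = (14*(6 - 1*1))*(12 - 2) = (14*(6 - 1))*10 = (14*5)*10 = 70*10 = 700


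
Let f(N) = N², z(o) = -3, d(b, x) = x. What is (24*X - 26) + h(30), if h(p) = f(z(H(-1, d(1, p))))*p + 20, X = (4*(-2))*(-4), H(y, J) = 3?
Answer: 1032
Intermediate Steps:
X = 32 (X = -8*(-4) = 32)
h(p) = 20 + 9*p (h(p) = (-3)²*p + 20 = 9*p + 20 = 20 + 9*p)
(24*X - 26) + h(30) = (24*32 - 26) + (20 + 9*30) = (768 - 26) + (20 + 270) = 742 + 290 = 1032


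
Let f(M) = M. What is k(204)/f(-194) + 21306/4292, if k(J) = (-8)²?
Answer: 964669/208162 ≈ 4.6342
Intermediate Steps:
k(J) = 64
k(204)/f(-194) + 21306/4292 = 64/(-194) + 21306/4292 = 64*(-1/194) + 21306*(1/4292) = -32/97 + 10653/2146 = 964669/208162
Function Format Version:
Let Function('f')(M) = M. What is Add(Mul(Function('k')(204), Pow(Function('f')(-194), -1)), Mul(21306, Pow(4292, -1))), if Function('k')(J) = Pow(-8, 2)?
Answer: Rational(964669, 208162) ≈ 4.6342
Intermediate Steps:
Function('k')(J) = 64
Add(Mul(Function('k')(204), Pow(Function('f')(-194), -1)), Mul(21306, Pow(4292, -1))) = Add(Mul(64, Pow(-194, -1)), Mul(21306, Pow(4292, -1))) = Add(Mul(64, Rational(-1, 194)), Mul(21306, Rational(1, 4292))) = Add(Rational(-32, 97), Rational(10653, 2146)) = Rational(964669, 208162)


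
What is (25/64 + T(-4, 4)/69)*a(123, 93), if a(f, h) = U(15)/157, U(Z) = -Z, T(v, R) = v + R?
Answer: -375/10048 ≈ -0.037321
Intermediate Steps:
T(v, R) = R + v
a(f, h) = -15/157 (a(f, h) = -1*15/157 = -15*1/157 = -15/157)
(25/64 + T(-4, 4)/69)*a(123, 93) = (25/64 + (4 - 4)/69)*(-15/157) = (25*(1/64) + 0*(1/69))*(-15/157) = (25/64 + 0)*(-15/157) = (25/64)*(-15/157) = -375/10048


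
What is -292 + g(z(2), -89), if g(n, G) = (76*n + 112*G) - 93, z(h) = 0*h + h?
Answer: -10201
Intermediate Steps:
z(h) = h (z(h) = 0 + h = h)
g(n, G) = -93 + 76*n + 112*G
-292 + g(z(2), -89) = -292 + (-93 + 76*2 + 112*(-89)) = -292 + (-93 + 152 - 9968) = -292 - 9909 = -10201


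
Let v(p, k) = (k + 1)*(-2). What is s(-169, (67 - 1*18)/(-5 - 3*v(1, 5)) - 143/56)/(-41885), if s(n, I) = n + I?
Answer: 295073/72712360 ≈ 0.0040581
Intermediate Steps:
v(p, k) = -2 - 2*k (v(p, k) = (1 + k)*(-2) = -2 - 2*k)
s(n, I) = I + n
s(-169, (67 - 1*18)/(-5 - 3*v(1, 5)) - 143/56)/(-41885) = (((67 - 1*18)/(-5 - 3*(-2 - 2*5)) - 143/56) - 169)/(-41885) = (((67 - 18)/(-5 - 3*(-2 - 10)) - 143*1/56) - 169)*(-1/41885) = ((49/(-5 - 3*(-12)) - 143/56) - 169)*(-1/41885) = ((49/(-5 + 36) - 143/56) - 169)*(-1/41885) = ((49/31 - 143/56) - 169)*(-1/41885) = (-1689/1736 - 169)*(-1/41885) = -295073/1736*(-1/41885) = 295073/72712360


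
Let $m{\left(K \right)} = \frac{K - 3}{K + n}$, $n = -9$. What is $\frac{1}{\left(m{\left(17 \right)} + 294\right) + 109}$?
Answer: $\frac{4}{1619} \approx 0.0024707$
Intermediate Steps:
$m{\left(K \right)} = \frac{-3 + K}{-9 + K}$ ($m{\left(K \right)} = \frac{K - 3}{K - 9} = \frac{-3 + K}{-9 + K}$)
$\frac{1}{\left(m{\left(17 \right)} + 294\right) + 109} = \frac{1}{\left(\frac{-3 + 17}{-9 + 17} + 294\right) + 109} = \frac{1}{\left(\frac{1}{8} \cdot 14 + 294\right) + 109} = \frac{1}{\left(\frac{7}{4} + 294\right) + 109} = \frac{1}{\frac{1183}{4} + 109} = \frac{1}{\frac{1619}{4}} = \frac{4}{1619}$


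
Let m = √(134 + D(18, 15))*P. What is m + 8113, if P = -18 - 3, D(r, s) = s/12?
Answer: 8113 - 21*√541/2 ≈ 7868.8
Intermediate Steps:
D(r, s) = s/12 (D(r, s) = s*(1/12) = s/12)
P = -21
m = -21*√541/2 (m = √(134 + (1/12)*15)*(-21) = √(134 + 5/4)*(-21) = √(541/4)*(-21) = (√541/2)*(-21) = -21*√541/2 ≈ -244.22)
m + 8113 = -21*√541/2 + 8113 = 8113 - 21*√541/2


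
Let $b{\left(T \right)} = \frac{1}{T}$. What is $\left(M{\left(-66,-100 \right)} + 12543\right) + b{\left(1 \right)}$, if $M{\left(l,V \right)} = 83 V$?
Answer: $4244$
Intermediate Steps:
$\left(M{\left(-66,-100 \right)} + 12543\right) + b{\left(1 \right)} = \left(83 \left(-100\right) + 12543\right) + 1^{-1} = \left(-8300 + 12543\right) + 1 = 4243 + 1 = 4244$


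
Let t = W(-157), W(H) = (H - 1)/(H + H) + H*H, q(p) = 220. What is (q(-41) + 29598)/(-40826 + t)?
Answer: -2340713/1269855 ≈ -1.8433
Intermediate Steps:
W(H) = H² + (-1 + H)/(2*H) (W(H) = (-1 + H)/((2*H)) + H² = (-1 + H)*(1/(2*H)) + H² = (-1 + H)/(2*H) + H² = H² + (-1 + H)/(2*H))
t = 3869972/157 (t = (½)*(-1 - 157 + 2*(-157)³)/(-157) = (½)*(-1/157)*(-1 - 157 + 2*(-3869893)) = (½)*(-1/157)*(-1 - 157 - 7739786) = (½)*(-1/157)*(-7739944) = 3869972/157 ≈ 24650.)
(q(-41) + 29598)/(-40826 + t) = (220 + 29598)/(-40826 + 3869972/157) = 29818/(-2539710/157) = 29818*(-157/2539710) = -2340713/1269855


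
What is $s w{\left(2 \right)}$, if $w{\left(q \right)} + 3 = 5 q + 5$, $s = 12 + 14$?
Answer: $312$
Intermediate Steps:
$s = 26$
$w{\left(q \right)} = 2 + 5 q$ ($w{\left(q \right)} = -3 + \left(5 q + 5\right) = -3 + \left(5 + 5 q\right) = 2 + 5 q$)
$s w{\left(2 \right)} = 26 \left(2 + 5 \cdot 2\right) = 26 \left(2 + 10\right) = 26 \cdot 12 = 312$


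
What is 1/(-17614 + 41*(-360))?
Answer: -1/32374 ≈ -3.0889e-5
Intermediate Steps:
1/(-17614 + 41*(-360)) = 1/(-17614 - 14760) = 1/(-32374) = -1/32374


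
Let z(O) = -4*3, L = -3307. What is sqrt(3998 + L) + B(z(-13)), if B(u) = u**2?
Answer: 144 + sqrt(691) ≈ 170.29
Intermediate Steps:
z(O) = -12
sqrt(3998 + L) + B(z(-13)) = sqrt(3998 - 3307) + (-12)**2 = sqrt(691) + 144 = 144 + sqrt(691)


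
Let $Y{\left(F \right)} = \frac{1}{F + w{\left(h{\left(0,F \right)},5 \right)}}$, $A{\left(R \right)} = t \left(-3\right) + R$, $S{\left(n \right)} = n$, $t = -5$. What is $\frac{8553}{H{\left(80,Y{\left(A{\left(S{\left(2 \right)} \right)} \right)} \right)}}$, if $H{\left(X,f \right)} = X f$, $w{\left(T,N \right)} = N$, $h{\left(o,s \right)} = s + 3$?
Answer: $\frac{94083}{40} \approx 2352.1$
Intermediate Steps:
$h{\left(o,s \right)} = 3 + s$
$A{\left(R \right)} = 15 + R$ ($A{\left(R \right)} = \left(-5\right) \left(-3\right) + R = 15 + R$)
$Y{\left(F \right)} = \frac{1}{5 + F}$ ($Y{\left(F \right)} = \frac{1}{F + 5} = \frac{1}{5 + F}$)
$\frac{8553}{H{\left(80,Y{\left(A{\left(S{\left(2 \right)} \right)} \right)} \right)}} = \frac{8553}{80 \frac{1}{5 + \left(15 + 2\right)}} = \frac{8553}{80 \frac{1}{5 + 17}} = \frac{8553}{80 \cdot \frac{1}{22}} = \frac{8553}{\frac{40}{11}} = 8553 \cdot \frac{11}{40} = \frac{94083}{40}$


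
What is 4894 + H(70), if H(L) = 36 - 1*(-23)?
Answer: 4953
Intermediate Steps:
H(L) = 59 (H(L) = 36 + 23 = 59)
4894 + H(70) = 4894 + 59 = 4953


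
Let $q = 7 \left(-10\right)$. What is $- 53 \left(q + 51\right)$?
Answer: $1007$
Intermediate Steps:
$q = -70$
$- 53 \left(q + 51\right) = - 53 \left(-70 + 51\right) = - 53 \left(-19\right) = \left(-1\right) \left(-1007\right) = 1007$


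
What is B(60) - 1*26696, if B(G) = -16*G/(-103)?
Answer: -2748728/103 ≈ -26687.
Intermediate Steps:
B(G) = 16*G/103 (B(G) = -16*G*(-1/103) = 16*G/103)
B(60) - 1*26696 = (16/103)*60 - 1*26696 = 960/103 - 26696 = -2748728/103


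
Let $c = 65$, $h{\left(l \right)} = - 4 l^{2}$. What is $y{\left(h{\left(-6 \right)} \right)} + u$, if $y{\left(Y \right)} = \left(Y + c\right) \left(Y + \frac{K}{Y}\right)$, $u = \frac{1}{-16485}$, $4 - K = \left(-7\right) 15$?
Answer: $\frac{9048918677}{791280} \approx 11436.0$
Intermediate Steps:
$K = 109$ ($K = 4 - \left(-7\right) 15 = 4 - -105 = 4 + 105 = 109$)
$u = - \frac{1}{16485} \approx -6.0661 \cdot 10^{-5}$
$y{\left(Y \right)} = \left(65 + Y\right) \left(Y + \frac{109}{Y}\right)$ ($y{\left(Y \right)} = \left(Y + 65\right) \left(Y + \frac{109}{Y}\right) = \left(65 + Y\right) \left(Y + \frac{109}{Y}\right)$)
$y{\left(h{\left(-6 \right)} \right)} + u = \left(109 + \left(- 4 \left(-6\right)^{2}\right)^{2} + 65 \left(- 4 \left(-6\right)^{2}\right) + \frac{7085}{\left(-4\right) \left(-6\right)^{2}}\right) - \frac{1}{16485} = \left(109 + \left(\left(-4\right) 36\right)^{2} + 65 \left(\left(-4\right) 36\right) + \frac{7085}{\left(-4\right) 36}\right) - \frac{1}{16485} = \left(109 + \left(-144\right)^{2} + 65 \left(-144\right) + \frac{7085}{-144}\right) - \frac{1}{16485} = \left(109 + 20736 - 9360 + 7085 \left(- \frac{1}{144}\right)\right) - \frac{1}{16485} = \left(109 + 20736 - 9360 - \frac{7085}{144}\right) - \frac{1}{16485} = \frac{1646755}{144} - \frac{1}{16485} = \frac{9048918677}{791280}$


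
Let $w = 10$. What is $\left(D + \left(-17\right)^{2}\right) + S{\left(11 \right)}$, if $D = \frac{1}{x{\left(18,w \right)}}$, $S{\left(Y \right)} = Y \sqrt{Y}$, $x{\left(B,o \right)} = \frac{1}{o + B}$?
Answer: $317 + 11 \sqrt{11} \approx 353.48$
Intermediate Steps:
$x{\left(B,o \right)} = \frac{1}{B + o}$
$S{\left(Y \right)} = Y^{\frac{3}{2}}$
$D = 28$ ($D = \frac{1}{\frac{1}{18 + 10}} = \frac{1}{\frac{1}{28}} = 28$)
$\left(D + \left(-17\right)^{2}\right) + S{\left(11 \right)} = \left(28 + \left(-17\right)^{2}\right) + 11^{\frac{3}{2}} = \left(28 + 289\right) + 11 \sqrt{11} = 317 + 11 \sqrt{11}$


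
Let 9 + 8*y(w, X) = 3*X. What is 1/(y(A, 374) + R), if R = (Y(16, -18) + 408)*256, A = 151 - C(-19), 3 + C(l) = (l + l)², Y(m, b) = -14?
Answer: 8/808025 ≈ 9.9007e-6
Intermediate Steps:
C(l) = -3 + 4*l² (C(l) = -3 + (l + l)² = -3 + (2*l)² = -3 + 4*l²)
A = -1290 (A = 151 - (-3 + 4*(-19)²) = 151 - (-3 + 4*361) = 151 - (-3 + 1444) = 151 - 1*1441 = 151 - 1441 = -1290)
y(w, X) = -9/8 + 3*X/8 (y(w, X) = -9/8 + (3*X)/8 = -9/8 + 3*X/8)
R = 100864 (R = (-14 + 408)*256 = 394*256 = 100864)
1/(y(A, 374) + R) = 1/((-9/8 + (3/8)*374) + 100864) = 1/((-9/8 + 561/4) + 100864) = 1/(1113/8 + 100864) = 1/(808025/8) = 8/808025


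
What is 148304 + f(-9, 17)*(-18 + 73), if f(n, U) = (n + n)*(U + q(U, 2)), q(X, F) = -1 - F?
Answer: 134444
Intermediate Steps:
f(n, U) = 2*n*(-3 + U) (f(n, U) = (n + n)*(U + (-1 - 1*2)) = (2*n)*(U + (-1 - 2)) = (2*n)*(U - 3) = (2*n)*(-3 + U) = 2*n*(-3 + U))
148304 + f(-9, 17)*(-18 + 73) = 148304 + (2*(-9)*(-3 + 17))*(-18 + 73) = 148304 + (2*(-9)*14)*55 = 148304 - 252*55 = 148304 - 13860 = 134444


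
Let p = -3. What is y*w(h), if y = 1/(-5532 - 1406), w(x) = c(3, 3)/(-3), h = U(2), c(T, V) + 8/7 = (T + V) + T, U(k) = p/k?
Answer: 55/145698 ≈ 0.00037749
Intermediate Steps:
U(k) = -3/k
c(T, V) = -8/7 + V + 2*T (c(T, V) = -8/7 + ((T + V) + T) = -8/7 + (V + 2*T) = -8/7 + V + 2*T)
h = -3/2 ≈ -1.5000
w(x) = -55/21 (w(x) = (-8/7 + 3 + 2*3)/(-3) = (-8/7 + 3 + 6)*(-1/3) = (55/7)*(-1/3) = -55/21)
y = -1/6938 (y = 1/(-6938) = -1/6938 ≈ -0.00014413)
y*w(h) = -1/6938*(-55/21) = 55/145698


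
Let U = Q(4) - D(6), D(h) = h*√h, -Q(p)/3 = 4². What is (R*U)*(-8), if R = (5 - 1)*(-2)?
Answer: -3072 - 384*√6 ≈ -4012.6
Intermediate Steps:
Q(p) = -48 (Q(p) = -3*4² = -3*16 = -48)
R = -8 (R = 4*(-2) = -8)
D(h) = h^(3/2)
U = -48 - 6*√6 (U = -48 - 6^(3/2) = -48 - 6*√6 ≈ -62.697)
(R*U)*(-8) = -8*(-48 - 6*√6)*(-8) = (384 + 48*√6)*(-8) = -3072 - 384*√6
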